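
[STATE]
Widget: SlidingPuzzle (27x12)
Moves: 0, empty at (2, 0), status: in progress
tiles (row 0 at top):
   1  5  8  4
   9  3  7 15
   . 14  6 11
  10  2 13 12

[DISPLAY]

┌────┬────┬────┬────┐      
│  1 │  5 │  8 │  4 │      
├────┼────┼────┼────┤      
│  9 │  3 │  7 │ 15 │      
├────┼────┼────┼────┤      
│    │ 14 │  6 │ 11 │      
├────┼────┼────┼────┤      
│ 10 │  2 │ 13 │ 12 │      
└────┴────┴────┴────┘      
Moves: 0                   
                           
                           


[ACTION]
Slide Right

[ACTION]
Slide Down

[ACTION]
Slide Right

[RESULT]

┌────┬────┬────┬────┐      
│  1 │  5 │  8 │  4 │      
├────┼────┼────┼────┤      
│    │  3 │  7 │ 15 │      
├────┼────┼────┼────┤      
│  9 │ 14 │  6 │ 11 │      
├────┼────┼────┼────┤      
│ 10 │  2 │ 13 │ 12 │      
└────┴────┴────┴────┘      
Moves: 1                   
                           
                           


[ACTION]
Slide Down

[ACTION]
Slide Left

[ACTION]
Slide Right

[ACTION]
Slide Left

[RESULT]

┌────┬────┬────┬────┐      
│  5 │    │  8 │  4 │      
├────┼────┼────┼────┤      
│  1 │  3 │  7 │ 15 │      
├────┼────┼────┼────┤      
│  9 │ 14 │  6 │ 11 │      
├────┼────┼────┼────┤      
│ 10 │  2 │ 13 │ 12 │      
└────┴────┴────┴────┘      
Moves: 5                   
                           
                           


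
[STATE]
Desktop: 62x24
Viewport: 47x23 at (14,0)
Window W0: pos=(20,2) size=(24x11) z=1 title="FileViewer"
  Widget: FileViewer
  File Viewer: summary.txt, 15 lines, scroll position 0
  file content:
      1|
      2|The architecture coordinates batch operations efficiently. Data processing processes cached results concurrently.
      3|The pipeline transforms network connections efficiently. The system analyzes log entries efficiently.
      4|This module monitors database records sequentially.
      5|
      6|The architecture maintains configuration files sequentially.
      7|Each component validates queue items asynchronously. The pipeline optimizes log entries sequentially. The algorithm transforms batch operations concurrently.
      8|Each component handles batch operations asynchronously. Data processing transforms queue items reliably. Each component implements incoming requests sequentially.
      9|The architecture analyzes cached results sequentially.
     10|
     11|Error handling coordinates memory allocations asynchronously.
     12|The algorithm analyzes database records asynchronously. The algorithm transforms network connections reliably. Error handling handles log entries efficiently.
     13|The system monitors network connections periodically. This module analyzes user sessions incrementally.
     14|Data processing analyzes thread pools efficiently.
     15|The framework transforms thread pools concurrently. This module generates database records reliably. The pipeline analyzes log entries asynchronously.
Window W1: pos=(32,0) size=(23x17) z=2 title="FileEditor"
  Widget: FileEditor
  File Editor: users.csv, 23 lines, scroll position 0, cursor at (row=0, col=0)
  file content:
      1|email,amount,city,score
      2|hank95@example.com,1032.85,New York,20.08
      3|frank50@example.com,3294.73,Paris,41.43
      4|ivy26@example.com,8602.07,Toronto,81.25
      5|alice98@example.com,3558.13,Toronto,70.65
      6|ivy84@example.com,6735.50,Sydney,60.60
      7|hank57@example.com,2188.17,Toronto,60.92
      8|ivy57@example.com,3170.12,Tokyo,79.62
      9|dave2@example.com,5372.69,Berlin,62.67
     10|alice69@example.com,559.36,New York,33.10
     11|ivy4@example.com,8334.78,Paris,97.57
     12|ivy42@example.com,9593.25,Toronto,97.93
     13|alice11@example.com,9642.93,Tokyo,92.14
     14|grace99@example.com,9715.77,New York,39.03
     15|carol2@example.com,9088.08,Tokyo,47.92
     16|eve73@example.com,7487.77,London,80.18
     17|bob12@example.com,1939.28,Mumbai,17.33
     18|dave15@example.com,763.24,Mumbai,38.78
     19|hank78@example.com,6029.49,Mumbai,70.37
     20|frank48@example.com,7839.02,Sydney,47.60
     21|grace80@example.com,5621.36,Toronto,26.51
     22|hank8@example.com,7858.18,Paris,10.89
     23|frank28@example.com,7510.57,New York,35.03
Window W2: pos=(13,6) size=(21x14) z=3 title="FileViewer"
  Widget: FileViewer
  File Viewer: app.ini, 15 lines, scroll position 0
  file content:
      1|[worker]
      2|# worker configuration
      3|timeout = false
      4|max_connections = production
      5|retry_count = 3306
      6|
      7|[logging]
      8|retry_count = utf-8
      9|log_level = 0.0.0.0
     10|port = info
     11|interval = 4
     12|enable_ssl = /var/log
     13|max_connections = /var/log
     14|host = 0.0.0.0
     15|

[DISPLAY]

                  ┏━━━━━━━━━━━━━━━━━━━━━┓      
                  ┃ FileEditor          ┃      
      ┏━━━━━━━━━━━┠─────────────────────┨      
      ┃ FileViewer┃█mail,amount,city,sc▲┃      
      ┠───────────┃hank95@example.com,1█┃      
      ┃           ┃frank50@example.com,░┃      
━━━━━━━━━━━━━━━━━━━┓vy26@example.com,86░┃      
 FileViewer        ┃lice98@example.com,░┃      
───────────────────┨vy84@example.com,67░┃      
[worker]          ▲┃ank57@example.com,2░┃      
# worker configura█┃vy57@example.com,31░┃      
timeout = false   ░┃ave2@example.com,53░┃      
max_connections = ░┃lice69@example.com,░┃      
retry_count = 3306░┃vy4@example.com,833░┃      
                  ░┃vy42@example.com,95░┃      
[logging]         ░┃lice11@example.com,▼┃      
retry_count = utf-░┃━━━━━━━━━━━━━━━━━━━━┛      
log_level = 0.0.0.░┃                           
port = info       ▼┃                           
━━━━━━━━━━━━━━━━━━━┛                           
                                               
                                               
                                               


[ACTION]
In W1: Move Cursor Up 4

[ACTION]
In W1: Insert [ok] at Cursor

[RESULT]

                  ┏━━━━━━━━━━━━━━━━━━━━━┓      
                  ┃ FileEditor          ┃      
      ┏━━━━━━━━━━━┠─────────────────────┨      
      ┃ FileViewer┃ok█mail,amount,city,▲┃      
      ┠───────────┃hank95@example.com,1█┃      
      ┃           ┃frank50@example.com,░┃      
━━━━━━━━━━━━━━━━━━━┓vy26@example.com,86░┃      
 FileViewer        ┃lice98@example.com,░┃      
───────────────────┨vy84@example.com,67░┃      
[worker]          ▲┃ank57@example.com,2░┃      
# worker configura█┃vy57@example.com,31░┃      
timeout = false   ░┃ave2@example.com,53░┃      
max_connections = ░┃lice69@example.com,░┃      
retry_count = 3306░┃vy4@example.com,833░┃      
                  ░┃vy42@example.com,95░┃      
[logging]         ░┃lice11@example.com,▼┃      
retry_count = utf-░┃━━━━━━━━━━━━━━━━━━━━┛      
log_level = 0.0.0.░┃                           
port = info       ▼┃                           
━━━━━━━━━━━━━━━━━━━┛                           
                                               
                                               
                                               


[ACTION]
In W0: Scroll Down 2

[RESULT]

                  ┏━━━━━━━━━━━━━━━━━━━━━┓      
                  ┃ FileEditor          ┃      
      ┏━━━━━━━━━━━┠─────────────────────┨      
      ┃ FileViewer┃ok█mail,amount,city,▲┃      
      ┠───────────┃hank95@example.com,1█┃      
      ┃The pipelin┃frank50@example.com,░┃      
━━━━━━━━━━━━━━━━━━━┓vy26@example.com,86░┃      
 FileViewer        ┃lice98@example.com,░┃      
───────────────────┨vy84@example.com,67░┃      
[worker]          ▲┃ank57@example.com,2░┃      
# worker configura█┃vy57@example.com,31░┃      
timeout = false   ░┃ave2@example.com,53░┃      
max_connections = ░┃lice69@example.com,░┃      
retry_count = 3306░┃vy4@example.com,833░┃      
                  ░┃vy42@example.com,95░┃      
[logging]         ░┃lice11@example.com,▼┃      
retry_count = utf-░┃━━━━━━━━━━━━━━━━━━━━┛      
log_level = 0.0.0.░┃                           
port = info       ▼┃                           
━━━━━━━━━━━━━━━━━━━┛                           
                                               
                                               
                                               


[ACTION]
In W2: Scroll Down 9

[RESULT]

                  ┏━━━━━━━━━━━━━━━━━━━━━┓      
                  ┃ FileEditor          ┃      
      ┏━━━━━━━━━━━┠─────────────────────┨      
      ┃ FileViewer┃ok█mail,amount,city,▲┃      
      ┠───────────┃hank95@example.com,1█┃      
      ┃The pipelin┃frank50@example.com,░┃      
━━━━━━━━━━━━━━━━━━━┓vy26@example.com,86░┃      
 FileViewer        ┃lice98@example.com,░┃      
───────────────────┨vy84@example.com,67░┃      
                  ▲┃ank57@example.com,2░┃      
[logging]         ░┃vy57@example.com,31░┃      
retry_count = utf-░┃ave2@example.com,53░┃      
log_level = 0.0.0.░┃lice69@example.com,░┃      
port = info       ░┃vy4@example.com,833░┃      
interval = 4      ░┃vy42@example.com,95░┃      
enable_ssl = /var/░┃lice11@example.com,▼┃      
max_connections = ░┃━━━━━━━━━━━━━━━━━━━━┛      
host = 0.0.0.0    █┃                           
                  ▼┃                           
━━━━━━━━━━━━━━━━━━━┛                           
                                               
                                               
                                               


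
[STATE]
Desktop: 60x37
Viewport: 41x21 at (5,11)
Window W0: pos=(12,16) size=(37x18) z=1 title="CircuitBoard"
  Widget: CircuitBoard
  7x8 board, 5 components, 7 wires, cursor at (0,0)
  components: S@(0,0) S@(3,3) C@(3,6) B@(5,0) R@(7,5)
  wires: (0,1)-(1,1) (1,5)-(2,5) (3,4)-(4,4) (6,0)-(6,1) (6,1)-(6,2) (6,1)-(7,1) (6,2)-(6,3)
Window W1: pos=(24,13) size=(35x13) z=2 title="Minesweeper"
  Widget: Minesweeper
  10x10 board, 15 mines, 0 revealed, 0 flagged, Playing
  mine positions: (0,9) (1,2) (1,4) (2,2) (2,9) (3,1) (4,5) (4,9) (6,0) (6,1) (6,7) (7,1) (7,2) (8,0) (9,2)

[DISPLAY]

                                         
                                         
                   ┏━━━━━━━━━━━━━━━━━━━━━
                   ┃ Minesweeper         
                   ┠─────────────────────
       ┏━━━━━━━━━━━┃■■■■■■■■■■           
       ┃ CircuitBoa┃■■■■■■■■■■           
       ┠───────────┃■■■■■■■■■■           
       ┃   0 1 2 3 ┃■■■■■■■■■■           
       ┃0  [S]  ·  ┃■■■■■■■■■■           
       ┃        │  ┃■■■■■■■■■■           
       ┃1       ·  ┃■■■■■■■■■■           
       ┃           ┃■■■■■■■■■■           
       ┃2          ┃■■■■■■■■■■           
       ┃           ┗━━━━━━━━━━━━━━━━━━━━━
       ┃3               S   ·       C    
       ┃                    │            
       ┃4                   ·            
       ┃                                 
       ┃5   B                            
       ┃                                 


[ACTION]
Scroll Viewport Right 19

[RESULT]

                                         
                                         
     ┏━━━━━━━━━━━━━━━━━━━━━━━━━━━━━━━━━┓ 
     ┃ Minesweeper                     ┃ 
     ┠─────────────────────────────────┨ 
━━━━━┃■■■■■■■■■■                       ┃ 
itBoa┃■■■■■■■■■■                       ┃ 
─────┃■■■■■■■■■■                       ┃ 
 2 3 ┃■■■■■■■■■■                       ┃ 
  ·  ┃■■■■■■■■■■                       ┃ 
  │  ┃■■■■■■■■■■                       ┃ 
  ·  ┃■■■■■■■■■■                       ┃ 
     ┃■■■■■■■■■■                       ┃ 
     ┃■■■■■■■■■■                       ┃ 
     ┗━━━━━━━━━━━━━━━━━━━━━━━━━━━━━━━━━┛ 
          S   ·       C      ┃           
              │              ┃           
              ·              ┃           
                             ┃           
                             ┃           
                             ┃           


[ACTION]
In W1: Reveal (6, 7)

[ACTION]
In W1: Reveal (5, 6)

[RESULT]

                                         
                                         
     ┏━━━━━━━━━━━━━━━━━━━━━━━━━━━━━━━━━┓ 
     ┃ Minesweeper                     ┃ 
     ┠─────────────────────────────────┨ 
━━━━━┃■■■■■■■■■✹                       ┃ 
itBoa┃■■✹■✹■■■■■                       ┃ 
─────┃■■✹■■■■■■✹                       ┃ 
 2 3 ┃■✹■■■■■■■■                       ┃ 
  ·  ┃■■■■■✹■■■✹                       ┃ 
  │  ┃■■■■■■■■■■                       ┃ 
  ·  ┃✹✹■■■■■✹■■                       ┃ 
     ┃■✹✹■■■■■■■                       ┃ 
     ┃✹■■■■■■■■■                       ┃ 
     ┗━━━━━━━━━━━━━━━━━━━━━━━━━━━━━━━━━┛ 
          S   ·       C      ┃           
              │              ┃           
              ·              ┃           
                             ┃           
                             ┃           
                             ┃           


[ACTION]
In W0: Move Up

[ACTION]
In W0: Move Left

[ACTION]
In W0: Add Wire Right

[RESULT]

                                         
                                         
     ┏━━━━━━━━━━━━━━━━━━━━━━━━━━━━━━━━━┓ 
     ┃ Minesweeper                     ┃ 
     ┠─────────────────────────────────┨ 
━━━━━┃■■■■■■■■■✹                       ┃ 
itBoa┃■■✹■✹■■■■■                       ┃ 
─────┃■■✹■■■■■■✹                       ┃ 
 2 3 ┃■✹■■■■■■■■                       ┃ 
─ ·  ┃■■■■■✹■■■✹                       ┃ 
  │  ┃■■■■■■■■■■                       ┃ 
  ·  ┃✹✹■■■■■✹■■                       ┃ 
     ┃■✹✹■■■■■■■                       ┃ 
     ┃✹■■■■■■■■■                       ┃ 
     ┗━━━━━━━━━━━━━━━━━━━━━━━━━━━━━━━━━┛ 
          S   ·       C      ┃           
              │              ┃           
              ·              ┃           
                             ┃           
                             ┃           
                             ┃           


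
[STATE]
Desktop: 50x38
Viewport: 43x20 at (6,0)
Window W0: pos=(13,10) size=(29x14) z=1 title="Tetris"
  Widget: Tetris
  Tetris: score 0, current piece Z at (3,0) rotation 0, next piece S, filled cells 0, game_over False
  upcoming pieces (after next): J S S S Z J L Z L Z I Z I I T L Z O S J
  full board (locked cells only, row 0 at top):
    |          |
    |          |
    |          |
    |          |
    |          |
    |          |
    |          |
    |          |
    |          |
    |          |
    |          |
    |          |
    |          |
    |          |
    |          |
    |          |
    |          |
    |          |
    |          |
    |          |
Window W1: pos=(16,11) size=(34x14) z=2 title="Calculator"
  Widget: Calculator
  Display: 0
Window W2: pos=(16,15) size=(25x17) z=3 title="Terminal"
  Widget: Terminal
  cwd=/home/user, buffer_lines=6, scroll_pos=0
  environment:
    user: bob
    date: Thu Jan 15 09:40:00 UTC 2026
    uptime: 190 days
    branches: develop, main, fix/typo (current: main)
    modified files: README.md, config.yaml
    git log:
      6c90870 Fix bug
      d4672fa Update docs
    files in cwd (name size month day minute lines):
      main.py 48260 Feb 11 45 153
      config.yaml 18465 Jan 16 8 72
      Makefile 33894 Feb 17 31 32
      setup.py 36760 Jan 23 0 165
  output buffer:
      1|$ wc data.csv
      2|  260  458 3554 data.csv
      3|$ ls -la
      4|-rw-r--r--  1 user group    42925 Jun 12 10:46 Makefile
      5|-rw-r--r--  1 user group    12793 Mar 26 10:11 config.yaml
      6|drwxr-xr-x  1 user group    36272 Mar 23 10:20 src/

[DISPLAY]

                                           
                                           
                                           
                                           
                                           
                                           
                                           
                                           
                                           
                                           
       ┏━━━━━━━━━━━━━━━━━━━━━━━━━━━┓       
       ┃ T┏━━━━━━━━━━━━━━━━━━━━━━━━━━━━━━━━
       ┠──┃ Calculator                     
       ┃  ┠────────────────────────────────
       ┃  ┃                               0
       ┃  ┏━━━━━━━━━━━━━━━━━━━━━━━┓        
       ┃  ┃ Terminal              ┃        
       ┃  ┠───────────────────────┨        
       ┃  ┃$ wc data.csv          ┃        
       ┃  ┃  260  458 3554 data.cs┃        


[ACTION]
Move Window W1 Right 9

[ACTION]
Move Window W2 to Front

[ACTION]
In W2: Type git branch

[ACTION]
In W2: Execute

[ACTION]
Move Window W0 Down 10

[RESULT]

                                           
                                           
                                           
                                           
                                           
                                           
                                           
                                           
                                           
                                           
                                           
          ┏━━━━━━━━━━━━━━━━━━━━━━━━━━━━━━━━
          ┃ Calculator                     
          ┠────────────────────────────────
          ┃                               0
          ┏━━━━━━━━━━━━━━━━━━━━━━━┓        
          ┃ Terminal              ┃        
          ┠───────────────────────┨        
          ┃$ wc data.csv          ┃        
          ┃  260  458 3554 data.cs┃        


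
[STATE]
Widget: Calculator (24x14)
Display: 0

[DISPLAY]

                       0
┌───┬───┬───┬───┐       
│ 7 │ 8 │ 9 │ ÷ │       
├───┼───┼───┼───┤       
│ 4 │ 5 │ 6 │ × │       
├───┼───┼───┼───┤       
│ 1 │ 2 │ 3 │ - │       
├───┼───┼───┼───┤       
│ 0 │ . │ = │ + │       
├───┼───┼───┼───┤       
│ C │ MC│ MR│ M+│       
└───┴───┴───┴───┘       
                        
                        


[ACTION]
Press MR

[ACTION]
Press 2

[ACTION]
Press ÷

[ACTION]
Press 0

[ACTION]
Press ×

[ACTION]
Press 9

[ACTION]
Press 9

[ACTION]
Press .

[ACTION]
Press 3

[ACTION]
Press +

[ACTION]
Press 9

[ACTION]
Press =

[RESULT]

                       9
┌───┬───┬───┬───┐       
│ 7 │ 8 │ 9 │ ÷ │       
├───┼───┼───┼───┤       
│ 4 │ 5 │ 6 │ × │       
├───┼───┼───┼───┤       
│ 1 │ 2 │ 3 │ - │       
├───┼───┼───┼───┤       
│ 0 │ . │ = │ + │       
├───┼───┼───┼───┤       
│ C │ MC│ MR│ M+│       
└───┴───┴───┴───┘       
                        
                        


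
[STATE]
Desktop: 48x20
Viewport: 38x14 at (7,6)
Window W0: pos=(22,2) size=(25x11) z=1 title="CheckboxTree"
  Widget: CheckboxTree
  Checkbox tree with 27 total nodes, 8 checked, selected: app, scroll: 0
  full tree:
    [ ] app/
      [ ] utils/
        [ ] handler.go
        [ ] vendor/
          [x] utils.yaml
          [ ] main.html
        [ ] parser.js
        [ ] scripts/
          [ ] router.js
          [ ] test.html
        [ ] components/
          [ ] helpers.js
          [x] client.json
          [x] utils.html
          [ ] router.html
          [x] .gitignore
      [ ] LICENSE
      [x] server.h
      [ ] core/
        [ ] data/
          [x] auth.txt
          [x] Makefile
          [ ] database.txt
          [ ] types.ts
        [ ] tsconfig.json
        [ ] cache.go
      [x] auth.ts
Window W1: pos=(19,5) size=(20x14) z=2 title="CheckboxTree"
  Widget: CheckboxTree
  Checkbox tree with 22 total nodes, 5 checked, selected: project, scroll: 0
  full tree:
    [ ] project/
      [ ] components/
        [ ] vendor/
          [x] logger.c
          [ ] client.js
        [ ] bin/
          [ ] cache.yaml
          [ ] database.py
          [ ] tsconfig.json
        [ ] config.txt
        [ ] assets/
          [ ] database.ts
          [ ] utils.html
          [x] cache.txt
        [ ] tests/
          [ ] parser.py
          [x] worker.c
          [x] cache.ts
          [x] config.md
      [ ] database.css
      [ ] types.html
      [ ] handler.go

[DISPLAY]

            ┃ CheckboxTree     ┃      
            ┠──────────────────┨.go   
            ┃>[-] project/     ┃      
            ┃   [-] components/┃.yaml 
            ┃     [-] vendor/  ┃html  
            ┃       [x] logger.┃js    
            ┃       [ ] client.┃━━━━━━
            ┃     [ ] bin/     ┃      
            ┃       [ ] cache.y┃      
            ┃       [ ] databas┃      
            ┃       [ ] tsconfi┃      
            ┃     [ ] config.tx┃      
            ┗━━━━━━━━━━━━━━━━━━┛      
                                      


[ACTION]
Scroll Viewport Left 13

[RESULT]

                   ┃ CheckboxTree     
                   ┠──────────────────
                   ┃>[-] project/     
                   ┃   [-] components/
                   ┃     [-] vendor/  
                   ┃       [x] logger.
                   ┃       [ ] client.
                   ┃     [ ] bin/     
                   ┃       [ ] cache.y
                   ┃       [ ] databas
                   ┃       [ ] tsconfi
                   ┃     [ ] config.tx
                   ┗━━━━━━━━━━━━━━━━━━
                                      


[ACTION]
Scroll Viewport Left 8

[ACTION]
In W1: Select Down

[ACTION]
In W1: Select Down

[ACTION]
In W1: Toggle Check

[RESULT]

                   ┃ CheckboxTree     
                   ┠──────────────────
                   ┃ [-] project/     
                   ┃   [-] components/
                   ┃>    [x] vendor/  
                   ┃       [x] logger.
                   ┃       [x] client.
                   ┃     [ ] bin/     
                   ┃       [ ] cache.y
                   ┃       [ ] databas
                   ┃       [ ] tsconfi
                   ┃     [ ] config.tx
                   ┗━━━━━━━━━━━━━━━━━━
                                      


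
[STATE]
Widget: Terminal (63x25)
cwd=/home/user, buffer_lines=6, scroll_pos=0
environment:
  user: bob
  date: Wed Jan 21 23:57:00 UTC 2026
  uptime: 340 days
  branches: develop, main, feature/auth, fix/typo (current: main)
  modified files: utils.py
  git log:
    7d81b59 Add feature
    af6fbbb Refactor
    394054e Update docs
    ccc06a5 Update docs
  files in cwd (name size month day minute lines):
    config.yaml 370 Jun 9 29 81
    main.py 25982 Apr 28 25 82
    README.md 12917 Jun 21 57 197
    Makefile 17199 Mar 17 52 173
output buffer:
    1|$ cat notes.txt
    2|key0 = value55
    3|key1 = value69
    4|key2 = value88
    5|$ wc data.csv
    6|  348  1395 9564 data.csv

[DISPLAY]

$ cat notes.txt                                                
key0 = value55                                                 
key1 = value69                                                 
key2 = value88                                                 
$ wc data.csv                                                  
  348  1395 9564 data.csv                                      
$ █                                                            
                                                               
                                                               
                                                               
                                                               
                                                               
                                                               
                                                               
                                                               
                                                               
                                                               
                                                               
                                                               
                                                               
                                                               
                                                               
                                                               
                                                               
                                                               


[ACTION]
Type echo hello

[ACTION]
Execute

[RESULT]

$ cat notes.txt                                                
key0 = value55                                                 
key1 = value69                                                 
key2 = value88                                                 
$ wc data.csv                                                  
  348  1395 9564 data.csv                                      
$ echo hello                                                   
hello                                                          
$ █                                                            
                                                               
                                                               
                                                               
                                                               
                                                               
                                                               
                                                               
                                                               
                                                               
                                                               
                                                               
                                                               
                                                               
                                                               
                                                               
                                                               


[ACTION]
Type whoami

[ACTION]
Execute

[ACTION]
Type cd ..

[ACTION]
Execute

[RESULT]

$ cat notes.txt                                                
key0 = value55                                                 
key1 = value69                                                 
key2 = value88                                                 
$ wc data.csv                                                  
  348  1395 9564 data.csv                                      
$ echo hello                                                   
hello                                                          
$ whoami                                                       
bob                                                            
$ cd ..                                                        
                                                               
$ █                                                            
                                                               
                                                               
                                                               
                                                               
                                                               
                                                               
                                                               
                                                               
                                                               
                                                               
                                                               
                                                               


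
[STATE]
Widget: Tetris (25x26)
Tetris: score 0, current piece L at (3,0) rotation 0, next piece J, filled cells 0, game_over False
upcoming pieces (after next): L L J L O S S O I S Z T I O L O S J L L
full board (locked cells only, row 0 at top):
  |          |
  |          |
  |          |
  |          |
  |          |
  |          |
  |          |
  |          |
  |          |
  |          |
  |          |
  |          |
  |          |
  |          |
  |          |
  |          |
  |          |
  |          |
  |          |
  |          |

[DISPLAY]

     ▒    │Next:         
   ▒▒▒    │█             
          │███           
          │              
          │              
          │              
          │Score:        
          │0             
          │              
          │              
          │              
          │              
          │              
          │              
          │              
          │              
          │              
          │              
          │              
          │              
          │              
          │              
          │              
          │              
          │              
          │              


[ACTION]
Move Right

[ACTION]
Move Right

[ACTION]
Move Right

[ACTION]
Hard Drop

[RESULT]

   █      │Next:         
   ███    │  ▒           
          │▒▒▒           
          │              
          │              
          │              
          │Score:        
          │0             
          │              
          │              
          │              
          │              
          │              
          │              
          │              
          │              
          │              
          │              
        ▒ │              
      ▒▒▒ │              
          │              
          │              
          │              
          │              
          │              
          │              


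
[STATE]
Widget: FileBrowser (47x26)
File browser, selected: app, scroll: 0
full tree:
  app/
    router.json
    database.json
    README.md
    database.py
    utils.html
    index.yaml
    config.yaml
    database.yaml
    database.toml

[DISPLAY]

> [-] app/                                     
    router.json                                
    database.json                              
    README.md                                  
    database.py                                
    utils.html                                 
    index.yaml                                 
    config.yaml                                
    database.yaml                              
    database.toml                              
                                               
                                               
                                               
                                               
                                               
                                               
                                               
                                               
                                               
                                               
                                               
                                               
                                               
                                               
                                               
                                               


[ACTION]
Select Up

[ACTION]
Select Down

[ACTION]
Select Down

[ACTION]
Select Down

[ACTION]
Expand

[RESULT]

  [-] app/                                     
    router.json                                
    database.json                              
  > README.md                                  
    database.py                                
    utils.html                                 
    index.yaml                                 
    config.yaml                                
    database.yaml                              
    database.toml                              
                                               
                                               
                                               
                                               
                                               
                                               
                                               
                                               
                                               
                                               
                                               
                                               
                                               
                                               
                                               
                                               


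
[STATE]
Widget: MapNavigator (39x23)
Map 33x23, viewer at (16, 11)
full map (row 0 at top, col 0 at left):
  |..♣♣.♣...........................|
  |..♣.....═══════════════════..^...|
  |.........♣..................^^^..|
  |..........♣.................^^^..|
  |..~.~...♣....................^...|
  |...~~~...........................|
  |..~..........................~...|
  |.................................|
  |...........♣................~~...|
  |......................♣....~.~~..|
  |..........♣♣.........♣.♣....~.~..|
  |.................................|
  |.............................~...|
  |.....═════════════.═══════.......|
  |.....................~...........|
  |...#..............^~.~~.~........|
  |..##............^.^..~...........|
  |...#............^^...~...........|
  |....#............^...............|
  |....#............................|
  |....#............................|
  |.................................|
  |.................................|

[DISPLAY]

   ..♣♣.♣...........................   
   ..♣.....═══════════════════..^...   
   .........♣..................^^^..   
   ..........♣.................^^^..   
   ..~.~...♣....................^...   
   ...~~~...........................   
   ..~..........................~...   
   .................................   
   ...........♣................~~...   
   ......................♣....~.~~..   
   ..........♣♣.........♣.♣....~.~..   
   ................@................   
   .............................~...   
   .....═════════════.═══════.......   
   .....................~...........   
   ...#..............^~.~~.~........   
   ..##............^.^..~...........   
   ...#............^^...~...........   
   ....#............^...............   
   ....#............................   
   ....#............................   
   .................................   
   .................................   


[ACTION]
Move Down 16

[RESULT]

   .................................   
   .............................~...   
   .....═════════════.═══════.......   
   .....................~...........   
   ...#..............^~.~~.~........   
   ..##............^.^..~...........   
   ...#............^^...~...........   
   ....#............^...............   
   ....#............................   
   ....#............................   
   .................................   
   ................@................   
                                       
                                       
                                       
                                       
                                       
                                       
                                       
                                       
                                       
                                       
                                       


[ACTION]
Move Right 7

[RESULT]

.............................          
.........................~...          
.═════════════.═══════.......          
.................~...........          
..............^~.~~.~........          
............^.^..~...........          
............^^...~...........          
#............^...............          
#............................          
#............................          
.............................          
...................@.........          
                                       
                                       
                                       
                                       
                                       
                                       
                                       
                                       
                                       
                                       
                                       


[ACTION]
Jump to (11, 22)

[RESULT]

        ...............................
        .............................~.
        .....═════════════.═══════.....
        .....................~.........
        ...#..............^~.~~.~......
        ..##............^.^..~.........
        ...#............^^...~.........
        ....#............^.............
        ....#..........................
        ....#..........................
        ...............................
        ...........@...................
                                       
                                       
                                       
                                       
                                       
                                       
                                       
                                       
                                       
                                       
                                       


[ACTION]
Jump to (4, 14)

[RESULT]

               ..........♣.............
               ..~.~...♣...............
               ...~~~..................
               ..~.....................
               ........................
               ...........♣............
               ......................♣.
               ..........♣♣.........♣.♣
               ........................
               ........................
               .....═════════════.═════
               ....@................~..
               ...#..............^~.~~.
               ..##............^.^..~..
               ...#............^^...~..
               ....#............^......
               ....#...................
               ....#...................
               ........................
               ........................
                                       
                                       
                                       
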